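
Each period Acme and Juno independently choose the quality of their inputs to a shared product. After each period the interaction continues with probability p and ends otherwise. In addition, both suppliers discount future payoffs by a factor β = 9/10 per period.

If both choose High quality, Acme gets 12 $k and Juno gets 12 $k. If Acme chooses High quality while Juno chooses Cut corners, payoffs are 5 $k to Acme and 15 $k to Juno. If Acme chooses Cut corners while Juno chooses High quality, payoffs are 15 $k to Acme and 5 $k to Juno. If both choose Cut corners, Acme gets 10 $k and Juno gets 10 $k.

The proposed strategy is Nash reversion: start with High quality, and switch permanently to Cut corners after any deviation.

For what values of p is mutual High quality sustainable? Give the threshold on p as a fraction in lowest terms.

2/3

Expected continuation weight on next period's payoff is β·p = 9/10·p, which plays the role of the discount factor.
Cooperation requires 9/10·p ≥ (15−12)/(15−10) = 3/5, hence p ≥ 2/3.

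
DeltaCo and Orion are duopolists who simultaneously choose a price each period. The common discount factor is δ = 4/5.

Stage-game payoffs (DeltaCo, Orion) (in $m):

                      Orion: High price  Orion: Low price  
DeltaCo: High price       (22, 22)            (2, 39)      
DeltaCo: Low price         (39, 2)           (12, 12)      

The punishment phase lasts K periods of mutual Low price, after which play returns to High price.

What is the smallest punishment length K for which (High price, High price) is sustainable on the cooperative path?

IC: δ(1−δ^K)/(1−δ) ≥ (39−22)/(22−12) = 17/10.
With δ = 4/5: need 1 − δ^K ≥ 17/10·(1−4/5)/(4/5), i.e. δ^K ≤ 0.5750.
Since (4/5)^2 = 0.6400 and (4/5)^3 = 0.5120, the smallest such K is 3.

3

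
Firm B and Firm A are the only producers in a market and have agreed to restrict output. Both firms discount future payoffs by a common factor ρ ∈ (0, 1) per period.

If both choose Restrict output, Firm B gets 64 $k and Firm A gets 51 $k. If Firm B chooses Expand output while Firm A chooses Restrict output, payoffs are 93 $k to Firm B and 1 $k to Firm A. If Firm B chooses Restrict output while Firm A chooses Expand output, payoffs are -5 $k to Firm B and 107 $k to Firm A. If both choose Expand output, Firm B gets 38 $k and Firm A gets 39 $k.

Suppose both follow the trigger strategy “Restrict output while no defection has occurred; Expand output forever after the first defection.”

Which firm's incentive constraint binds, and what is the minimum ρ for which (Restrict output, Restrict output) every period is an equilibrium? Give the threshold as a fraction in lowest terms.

Firm B: cooperation gives 64 each period; deviation gives 93 once then 38 forever.
  64/(1−ρ) ≥ 93 + 38ρ/(1−ρ) ⇒ ρ ≥ 29/55.
Firm A: cooperation gives 51 each period; deviation gives 107 once then 39 forever.
  ρ ≥ 56/68 = 14/17.
Both must hold, so the binding constraint is Firm A's: ρ ≥ 14/17.

Firm A; ρ ≥ 14/17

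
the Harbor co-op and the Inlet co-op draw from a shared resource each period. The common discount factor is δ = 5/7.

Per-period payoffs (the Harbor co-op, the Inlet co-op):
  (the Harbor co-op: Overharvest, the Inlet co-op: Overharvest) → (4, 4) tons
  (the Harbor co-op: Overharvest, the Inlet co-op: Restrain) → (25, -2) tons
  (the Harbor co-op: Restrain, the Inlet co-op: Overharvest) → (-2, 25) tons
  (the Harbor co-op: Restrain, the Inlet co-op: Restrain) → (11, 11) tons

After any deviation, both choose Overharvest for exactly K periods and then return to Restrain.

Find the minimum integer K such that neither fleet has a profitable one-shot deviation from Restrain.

5

IC: δ(1−δ^K)/(1−δ) ≥ (25−11)/(11−4) = 2.
With δ = 5/7: need 1 − δ^K ≥ 2·(1−5/7)/(5/7), i.e. δ^K ≤ 0.2000.
Since (5/7)^4 = 0.2603 and (5/7)^5 = 0.1859, the smallest such K is 5.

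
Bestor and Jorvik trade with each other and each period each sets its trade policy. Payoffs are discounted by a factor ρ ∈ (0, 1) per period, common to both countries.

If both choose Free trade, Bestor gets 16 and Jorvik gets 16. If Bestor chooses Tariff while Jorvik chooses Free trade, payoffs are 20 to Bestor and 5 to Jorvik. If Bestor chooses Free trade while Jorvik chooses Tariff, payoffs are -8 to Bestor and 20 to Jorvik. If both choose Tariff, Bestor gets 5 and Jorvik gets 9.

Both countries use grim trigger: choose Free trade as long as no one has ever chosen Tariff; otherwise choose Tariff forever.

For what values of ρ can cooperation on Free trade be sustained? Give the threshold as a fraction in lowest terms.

Bestor: cooperation gives 16 each period; deviation gives 20 once then 5 forever.
  16/(1−ρ) ≥ 20 + 5ρ/(1−ρ) ⇒ ρ ≥ 4/15.
Jorvik: cooperation gives 16 each period; deviation gives 20 once then 9 forever.
  ρ ≥ 4/11.
Both must hold, so the binding constraint is Jorvik's: ρ ≥ 4/11.

4/11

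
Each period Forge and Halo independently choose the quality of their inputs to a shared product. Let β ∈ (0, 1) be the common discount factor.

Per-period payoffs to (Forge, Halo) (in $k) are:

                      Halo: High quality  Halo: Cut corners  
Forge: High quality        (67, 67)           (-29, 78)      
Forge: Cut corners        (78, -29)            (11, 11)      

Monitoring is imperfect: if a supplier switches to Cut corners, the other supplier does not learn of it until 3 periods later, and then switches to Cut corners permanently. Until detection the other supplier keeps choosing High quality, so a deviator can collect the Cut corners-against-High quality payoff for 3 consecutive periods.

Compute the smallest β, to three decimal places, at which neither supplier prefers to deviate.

0.548

The best deviation is to choose Cut corners for all 3 undetected periods, earning 78 each, then 11 forever once detected.
Deviation value: 78(1−β^3)/(1−β) + 11β^3/(1−β); cooperation value: 67/(1−β).
IC: 67 ≥ 78(1−β^3) + 11β^3 = 78 − 67β^3.
So β^3 ≥ 11/67, giving β ≥ (11/67)^(1/3) ≈ 0.548.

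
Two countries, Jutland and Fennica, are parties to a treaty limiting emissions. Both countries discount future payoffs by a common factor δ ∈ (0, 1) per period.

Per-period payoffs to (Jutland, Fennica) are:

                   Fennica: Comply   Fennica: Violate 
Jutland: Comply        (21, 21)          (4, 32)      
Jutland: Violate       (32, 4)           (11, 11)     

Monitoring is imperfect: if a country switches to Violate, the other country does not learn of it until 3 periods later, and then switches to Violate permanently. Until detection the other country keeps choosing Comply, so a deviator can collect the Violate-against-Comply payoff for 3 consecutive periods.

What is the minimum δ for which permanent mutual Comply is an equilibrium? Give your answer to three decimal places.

0.806

A deviator earns 32 for 3 periods, then 11 forever; cooperating earns 21 forever. Multiplying the IC by (1−δ):
21 ≥ 32(1−δ^3) + 11δ^3, so 21·δ^3 ≥ 11 and δ^3 ≥ 11/21.
δ ≥ (11/21)^(1/3) ≈ 0.806.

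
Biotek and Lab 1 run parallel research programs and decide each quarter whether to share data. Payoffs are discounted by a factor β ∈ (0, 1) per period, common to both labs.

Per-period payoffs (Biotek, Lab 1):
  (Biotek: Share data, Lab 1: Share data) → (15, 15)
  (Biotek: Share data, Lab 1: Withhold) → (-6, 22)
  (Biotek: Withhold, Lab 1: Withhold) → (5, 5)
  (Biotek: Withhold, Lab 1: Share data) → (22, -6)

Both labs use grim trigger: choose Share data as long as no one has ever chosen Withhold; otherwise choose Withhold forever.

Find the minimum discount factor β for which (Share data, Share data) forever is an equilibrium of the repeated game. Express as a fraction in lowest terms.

Cooperation forever yields 15 each period: 15/(1−β).
Deviating yields 22 once, then 5 forever: 22 + 5β/(1−β).
No profitable deviation requires 15/(1−β) ≥ 22 + 5β/(1−β).
Multiplying by (1−β): 15 ≥ 22(1−β) + 5β = 22 − 17β.
So 17β ≥ 7, i.e. β ≥ 7/17.

7/17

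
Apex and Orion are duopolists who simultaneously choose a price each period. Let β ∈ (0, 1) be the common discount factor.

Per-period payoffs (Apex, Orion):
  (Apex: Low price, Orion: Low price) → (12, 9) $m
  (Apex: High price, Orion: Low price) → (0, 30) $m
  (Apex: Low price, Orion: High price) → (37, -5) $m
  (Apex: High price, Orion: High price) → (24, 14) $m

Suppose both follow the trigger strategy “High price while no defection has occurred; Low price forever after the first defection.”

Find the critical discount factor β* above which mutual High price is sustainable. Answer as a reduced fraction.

For Apex: deviation gain 37−24 = 13, per-period punishment loss 24−12 = 12. IC gives β ≥ 13/25.
For Orion: gain 16, loss 5 per period, so β ≥ 16/21.
The tighter constraint is Orion's, so cooperation needs β ≥ 16/21.

16/21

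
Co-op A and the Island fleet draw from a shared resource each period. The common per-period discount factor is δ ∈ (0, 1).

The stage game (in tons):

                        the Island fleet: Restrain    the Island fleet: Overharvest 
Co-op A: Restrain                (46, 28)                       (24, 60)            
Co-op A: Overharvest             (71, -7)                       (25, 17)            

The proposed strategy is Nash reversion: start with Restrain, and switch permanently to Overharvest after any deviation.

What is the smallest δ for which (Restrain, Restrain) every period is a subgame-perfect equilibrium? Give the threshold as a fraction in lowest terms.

32/43

Co-op A: cooperation gives 46 each period; deviation gives 71 once then 25 forever.
  46/(1−δ) ≥ 71 + 25δ/(1−δ) ⇒ δ ≥ 25/46.
the Island fleet: cooperation gives 28 each period; deviation gives 60 once then 17 forever.
  δ ≥ 32/43.
Both must hold, so the binding constraint is the Island fleet's: δ ≥ 32/43.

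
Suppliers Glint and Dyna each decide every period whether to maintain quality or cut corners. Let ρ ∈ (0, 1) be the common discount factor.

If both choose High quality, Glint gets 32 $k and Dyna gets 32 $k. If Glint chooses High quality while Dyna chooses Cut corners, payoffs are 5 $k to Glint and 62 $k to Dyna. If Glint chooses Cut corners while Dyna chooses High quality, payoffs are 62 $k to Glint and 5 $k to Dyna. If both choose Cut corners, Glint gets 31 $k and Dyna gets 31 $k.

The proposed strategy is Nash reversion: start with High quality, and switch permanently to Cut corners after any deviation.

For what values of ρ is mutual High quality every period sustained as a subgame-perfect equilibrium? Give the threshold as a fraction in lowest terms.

30/31

32/(1−ρ) ≥ 62 + 31ρ/(1−ρ)
32 ≥ 62 − 31ρ
ρ ≥ 30/31.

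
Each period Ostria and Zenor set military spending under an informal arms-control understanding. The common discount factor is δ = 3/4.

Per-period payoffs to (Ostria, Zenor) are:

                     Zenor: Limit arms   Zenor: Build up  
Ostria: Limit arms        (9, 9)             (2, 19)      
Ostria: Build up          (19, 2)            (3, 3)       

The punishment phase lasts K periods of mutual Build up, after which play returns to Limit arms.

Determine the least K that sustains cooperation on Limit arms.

No profitable deviation requires (9−3)(δ+…+δ^K) ≥ 19−9, i.e. δ+…+δ^K ≥ 5/3 ≈ 1.6667.
With δ = 3/4, the partial sums are K=1: 0.7500, K=2: 1.3125, K=3: 1.7344.
K = 3 is the first length at which the sum reaches 1.6667.

3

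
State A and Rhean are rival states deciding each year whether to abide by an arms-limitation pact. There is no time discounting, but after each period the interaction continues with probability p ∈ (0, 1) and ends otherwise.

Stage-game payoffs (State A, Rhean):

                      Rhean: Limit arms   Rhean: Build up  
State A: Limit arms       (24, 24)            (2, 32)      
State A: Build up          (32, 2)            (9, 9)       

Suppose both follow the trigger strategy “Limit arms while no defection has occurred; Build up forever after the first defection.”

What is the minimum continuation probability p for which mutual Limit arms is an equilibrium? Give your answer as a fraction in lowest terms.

With no time discounting, the continuation probability p plays the role of the discount factor.
Grim-trigger IC: 24/(1−p) ≥ 32 + 9p/(1−p) ⇒ p ≥ (32−24)/(32−9) = 8/23.

8/23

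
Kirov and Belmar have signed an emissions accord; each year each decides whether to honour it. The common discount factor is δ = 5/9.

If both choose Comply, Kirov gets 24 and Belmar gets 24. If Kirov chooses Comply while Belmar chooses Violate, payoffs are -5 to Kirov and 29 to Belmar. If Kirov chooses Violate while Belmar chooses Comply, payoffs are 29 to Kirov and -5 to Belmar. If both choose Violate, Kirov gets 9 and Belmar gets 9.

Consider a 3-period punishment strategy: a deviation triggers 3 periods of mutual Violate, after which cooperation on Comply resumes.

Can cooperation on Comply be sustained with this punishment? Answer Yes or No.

Comparing payoff streams over the 4 periods until play realigns: cooperate → 24(1+δ+…+δ^3); deviate → 29 + 9(δ+…+δ^3).
Cooperation is sustained iff (24−9)(δ+…+δ^3) ≥ 29−24.
δ+…+δ^3 = 5/9·(1−(5/9)^3)/(1−5/9) = 1.0357, and (29−24)/(24−9) = 0.3333.
1.0357 ≥ 0.3333, so cooperation is sustainable.

Yes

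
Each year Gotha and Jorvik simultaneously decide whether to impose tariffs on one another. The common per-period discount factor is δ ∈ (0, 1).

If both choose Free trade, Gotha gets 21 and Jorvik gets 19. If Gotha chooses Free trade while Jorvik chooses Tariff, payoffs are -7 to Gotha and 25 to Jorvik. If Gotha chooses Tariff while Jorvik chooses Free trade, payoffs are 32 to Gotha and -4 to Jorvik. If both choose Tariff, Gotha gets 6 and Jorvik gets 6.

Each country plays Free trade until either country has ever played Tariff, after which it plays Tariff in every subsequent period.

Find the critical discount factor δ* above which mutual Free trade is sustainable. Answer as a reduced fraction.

Gotha's threshold: (32−21)/(32−6) = 11/26.
Jorvik's threshold: (25−19)/(25−6) = 6/19.
11/26 > 6/19, so Gotha binds and δ* = 11/26.

11/26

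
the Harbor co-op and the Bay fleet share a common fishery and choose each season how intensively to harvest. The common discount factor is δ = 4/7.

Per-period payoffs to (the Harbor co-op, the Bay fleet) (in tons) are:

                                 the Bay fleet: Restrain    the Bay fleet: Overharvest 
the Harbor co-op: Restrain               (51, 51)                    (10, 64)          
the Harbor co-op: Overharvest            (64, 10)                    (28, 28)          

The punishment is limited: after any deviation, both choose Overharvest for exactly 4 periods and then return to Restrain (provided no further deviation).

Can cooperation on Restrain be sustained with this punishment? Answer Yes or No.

A one-shot deviation gives 64 now, then 28 for 4 periods, then back to 51.
Gain from deviating: (64−51) today; loss: (51−28) in each of the next 4 periods.
No-deviation condition: (51−28)(δ+…+δ^4) ≥ 64−51, i.e. δ+…+δ^4 ≥ 13/23.
At δ = 4/7: δ+…+δ^4 = 1.1912 ≥ 0.5652.
So cooperation is sustainable.

Yes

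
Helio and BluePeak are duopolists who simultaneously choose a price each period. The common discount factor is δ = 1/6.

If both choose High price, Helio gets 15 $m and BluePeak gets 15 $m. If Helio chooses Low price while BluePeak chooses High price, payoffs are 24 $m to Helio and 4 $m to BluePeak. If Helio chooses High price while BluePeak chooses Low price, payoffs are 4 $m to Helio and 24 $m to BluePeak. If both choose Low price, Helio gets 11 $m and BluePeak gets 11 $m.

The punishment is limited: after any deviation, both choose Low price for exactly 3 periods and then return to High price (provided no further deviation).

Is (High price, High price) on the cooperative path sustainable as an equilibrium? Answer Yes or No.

No

IC: δ+…+δ^3 ≥ (24−15)/(15−11) = 9/4.
At δ = 1/6: partial sum = 0.1991 < 2.2500. Cooperation not sustainable.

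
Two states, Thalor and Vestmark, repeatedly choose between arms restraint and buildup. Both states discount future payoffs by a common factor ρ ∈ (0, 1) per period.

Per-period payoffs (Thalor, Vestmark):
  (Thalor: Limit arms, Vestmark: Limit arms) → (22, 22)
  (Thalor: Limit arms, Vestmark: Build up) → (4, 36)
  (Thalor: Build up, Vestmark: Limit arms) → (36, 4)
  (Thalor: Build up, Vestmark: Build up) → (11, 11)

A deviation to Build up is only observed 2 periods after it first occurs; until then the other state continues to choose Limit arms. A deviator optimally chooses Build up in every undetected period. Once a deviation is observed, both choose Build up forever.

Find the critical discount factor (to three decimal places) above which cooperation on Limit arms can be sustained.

Deviating for the 2 undetected periods gains 36−22 = 14 per period over cooperation, then loses 22−11 = 11 per period forever once punishment starts.
Gain: 14(1 + ρ + … + ρ^1); loss: 11·ρ^2/(1−ρ).
No profitable deviation ⇔ 14(1−ρ^2) ≤ 11·ρ^2, i.e. ρ^2 ≥ 14/(14+11) = 14/25.
Hence ρ ≥ (14/25)^(1/2) ≈ 0.748.

0.748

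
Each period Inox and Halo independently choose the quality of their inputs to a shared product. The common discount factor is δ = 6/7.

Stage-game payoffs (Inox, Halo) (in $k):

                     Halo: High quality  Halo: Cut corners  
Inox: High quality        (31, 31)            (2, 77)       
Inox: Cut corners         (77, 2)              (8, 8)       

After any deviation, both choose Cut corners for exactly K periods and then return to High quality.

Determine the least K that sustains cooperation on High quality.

Need Σ_{k=1}^{K} δ^k ≥ (77−31)/(31−8) = 2.0000 at δ = 6/7.
At K = 2 the sum is 1.5918 < 2.0000; at K = 3 it is 2.2216 ≥ 2.0000.
So the minimum punishment length is K = 3.

3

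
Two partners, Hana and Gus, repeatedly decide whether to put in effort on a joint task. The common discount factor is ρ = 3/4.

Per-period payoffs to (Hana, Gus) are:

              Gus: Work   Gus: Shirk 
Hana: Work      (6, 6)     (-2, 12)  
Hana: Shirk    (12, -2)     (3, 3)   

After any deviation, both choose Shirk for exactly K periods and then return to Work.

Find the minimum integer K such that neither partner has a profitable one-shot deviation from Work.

Need Σ_{k=1}^{K} ρ^k ≥ (12−6)/(6−3) = 2.0000 at ρ = 3/4.
At K = 3 the sum is 1.7344 < 2.0000; at K = 4 it is 2.0508 ≥ 2.0000.
So the minimum punishment length is K = 4.

4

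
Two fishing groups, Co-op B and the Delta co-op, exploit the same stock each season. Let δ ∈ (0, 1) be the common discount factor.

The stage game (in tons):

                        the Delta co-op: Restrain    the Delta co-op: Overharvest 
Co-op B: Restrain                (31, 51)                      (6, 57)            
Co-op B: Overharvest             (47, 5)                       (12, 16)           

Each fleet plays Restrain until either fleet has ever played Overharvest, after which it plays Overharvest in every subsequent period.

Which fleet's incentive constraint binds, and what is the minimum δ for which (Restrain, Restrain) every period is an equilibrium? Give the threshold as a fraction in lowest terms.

For Co-op B: deviation gain 47−31 = 16, per-period punishment loss 31−12 = 19. IC gives δ ≥ 16/35.
For the Delta co-op: gain 6, loss 35 per period, so δ ≥ 6/41.
The tighter constraint is Co-op B's, so cooperation needs δ ≥ 16/35.

Co-op B; δ ≥ 16/35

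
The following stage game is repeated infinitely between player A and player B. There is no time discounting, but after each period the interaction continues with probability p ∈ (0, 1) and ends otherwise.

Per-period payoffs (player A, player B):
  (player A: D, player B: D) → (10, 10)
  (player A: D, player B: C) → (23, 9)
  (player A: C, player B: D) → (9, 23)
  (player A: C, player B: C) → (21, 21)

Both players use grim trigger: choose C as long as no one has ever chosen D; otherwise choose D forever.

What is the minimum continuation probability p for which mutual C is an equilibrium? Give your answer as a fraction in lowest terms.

2/13

With no time discounting, the continuation probability p plays the role of the discount factor.
Grim-trigger IC: 21/(1−p) ≥ 23 + 10p/(1−p) ⇒ p ≥ (23−21)/(23−10) = 2/13.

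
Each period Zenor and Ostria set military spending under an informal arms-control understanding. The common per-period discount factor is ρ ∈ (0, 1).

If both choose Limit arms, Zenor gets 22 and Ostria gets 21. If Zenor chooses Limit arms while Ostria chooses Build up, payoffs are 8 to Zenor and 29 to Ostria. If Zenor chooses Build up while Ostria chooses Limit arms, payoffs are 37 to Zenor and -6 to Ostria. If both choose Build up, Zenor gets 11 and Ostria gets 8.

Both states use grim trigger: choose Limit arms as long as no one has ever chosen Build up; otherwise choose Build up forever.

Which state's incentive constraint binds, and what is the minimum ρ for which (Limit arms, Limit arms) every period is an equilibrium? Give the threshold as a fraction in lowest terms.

Zenor; ρ ≥ 15/26

Zenor's threshold: (37−22)/(37−11) = 15/26.
Ostria's threshold: (29−21)/(29−8) = 8/21.
15/26 > 8/21, so Zenor binds and ρ* = 15/26.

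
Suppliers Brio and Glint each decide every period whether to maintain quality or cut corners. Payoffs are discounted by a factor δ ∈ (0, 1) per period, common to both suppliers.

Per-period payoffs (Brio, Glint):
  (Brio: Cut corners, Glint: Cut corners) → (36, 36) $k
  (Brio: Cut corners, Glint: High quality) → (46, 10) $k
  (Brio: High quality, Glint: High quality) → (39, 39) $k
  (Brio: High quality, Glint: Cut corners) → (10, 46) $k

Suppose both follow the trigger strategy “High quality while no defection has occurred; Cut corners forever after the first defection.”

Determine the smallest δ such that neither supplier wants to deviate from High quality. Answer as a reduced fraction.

7/10

39/(1−δ) ≥ 46 + 36δ/(1−δ)
39 ≥ 46 − 10δ
δ ≥ 7/10.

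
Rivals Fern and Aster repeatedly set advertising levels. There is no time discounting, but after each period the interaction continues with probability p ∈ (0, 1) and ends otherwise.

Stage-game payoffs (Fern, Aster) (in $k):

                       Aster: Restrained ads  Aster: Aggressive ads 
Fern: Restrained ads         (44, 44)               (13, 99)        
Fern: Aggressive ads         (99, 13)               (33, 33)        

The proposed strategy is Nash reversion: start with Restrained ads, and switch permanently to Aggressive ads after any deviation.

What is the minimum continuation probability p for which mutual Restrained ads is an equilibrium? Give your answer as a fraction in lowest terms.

5/6

With no time discounting, the continuation probability p plays the role of the discount factor.
Grim-trigger IC: 44/(1−p) ≥ 99 + 33p/(1−p) ⇒ p ≥ (99−44)/(99−33) = 5/6.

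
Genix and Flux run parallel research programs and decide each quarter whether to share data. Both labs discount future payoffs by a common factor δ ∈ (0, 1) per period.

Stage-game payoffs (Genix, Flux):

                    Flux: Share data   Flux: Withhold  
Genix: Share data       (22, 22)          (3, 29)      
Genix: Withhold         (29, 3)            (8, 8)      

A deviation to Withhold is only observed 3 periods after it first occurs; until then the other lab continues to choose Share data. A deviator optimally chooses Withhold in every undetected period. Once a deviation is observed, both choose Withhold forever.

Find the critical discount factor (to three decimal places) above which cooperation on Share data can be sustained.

Deviating for the 3 undetected periods gains 29−22 = 7 per period over cooperation, then loses 22−8 = 14 per period forever once punishment starts.
Gain: 7(1 + δ + … + δ^2); loss: 14·δ^3/(1−δ).
No profitable deviation ⇔ 7(1−δ^3) ≤ 14·δ^3, i.e. δ^3 ≥ 7/(7+14) = 1/3.
Hence δ ≥ (1/3)^(1/3) ≈ 0.693.

0.693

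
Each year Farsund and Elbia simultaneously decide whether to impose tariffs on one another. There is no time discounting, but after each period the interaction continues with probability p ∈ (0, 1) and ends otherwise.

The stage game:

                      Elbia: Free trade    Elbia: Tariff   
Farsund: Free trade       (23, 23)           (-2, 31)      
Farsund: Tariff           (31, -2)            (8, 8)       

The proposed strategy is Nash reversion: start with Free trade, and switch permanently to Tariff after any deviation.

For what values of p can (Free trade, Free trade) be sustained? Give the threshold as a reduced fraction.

With no time discounting, the continuation probability p plays the role of the discount factor.
Grim-trigger IC: 23/(1−p) ≥ 31 + 8p/(1−p) ⇒ p ≥ (31−23)/(31−8) = 8/23.

8/23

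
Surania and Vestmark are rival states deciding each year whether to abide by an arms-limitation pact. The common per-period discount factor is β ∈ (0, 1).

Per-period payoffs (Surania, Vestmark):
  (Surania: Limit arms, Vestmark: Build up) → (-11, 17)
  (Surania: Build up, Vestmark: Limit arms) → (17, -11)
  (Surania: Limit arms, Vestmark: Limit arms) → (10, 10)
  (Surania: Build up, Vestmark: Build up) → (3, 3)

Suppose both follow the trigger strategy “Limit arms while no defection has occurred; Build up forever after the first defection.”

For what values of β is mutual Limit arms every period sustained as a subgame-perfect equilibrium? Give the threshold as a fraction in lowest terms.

1/2

Under grim trigger the critical discount factor is (T−C)/(T−P) with T = 17, C = 10, P = 3.
β* = (17−10)/(17−3) = 7/14 = 1/2.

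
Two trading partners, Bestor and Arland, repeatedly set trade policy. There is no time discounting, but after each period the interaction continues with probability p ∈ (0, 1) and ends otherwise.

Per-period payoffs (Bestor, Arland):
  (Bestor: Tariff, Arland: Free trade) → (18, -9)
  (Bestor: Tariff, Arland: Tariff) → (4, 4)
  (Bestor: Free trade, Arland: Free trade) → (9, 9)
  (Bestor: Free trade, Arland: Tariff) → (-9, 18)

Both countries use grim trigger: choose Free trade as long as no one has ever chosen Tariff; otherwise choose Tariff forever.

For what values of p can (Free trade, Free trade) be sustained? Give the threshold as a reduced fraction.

Expected cooperation value is 9 + p·9 + p²·9 + … = 9/(1−p); deviation gives 18 + p·4/(1−p).
9 ≥ 18(1−p) + 4p ⇒ 14p ≥ 9 ⇒ p ≥ 9/14.

9/14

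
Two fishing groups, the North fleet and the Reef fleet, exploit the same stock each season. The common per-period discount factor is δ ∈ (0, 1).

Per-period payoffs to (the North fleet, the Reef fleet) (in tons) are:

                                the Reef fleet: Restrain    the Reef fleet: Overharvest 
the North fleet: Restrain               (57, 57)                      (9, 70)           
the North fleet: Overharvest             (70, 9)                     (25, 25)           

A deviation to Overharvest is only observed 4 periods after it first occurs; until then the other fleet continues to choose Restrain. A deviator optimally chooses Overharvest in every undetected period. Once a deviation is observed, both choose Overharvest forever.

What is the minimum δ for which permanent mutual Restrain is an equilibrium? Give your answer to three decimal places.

0.733

A deviator earns 70 for 4 periods, then 25 forever; cooperating earns 57 forever. Multiplying the IC by (1−δ):
57 ≥ 70(1−δ^4) + 25δ^4, so 45·δ^4 ≥ 13 and δ^4 ≥ 13/45.
δ ≥ (13/45)^(1/4) ≈ 0.733.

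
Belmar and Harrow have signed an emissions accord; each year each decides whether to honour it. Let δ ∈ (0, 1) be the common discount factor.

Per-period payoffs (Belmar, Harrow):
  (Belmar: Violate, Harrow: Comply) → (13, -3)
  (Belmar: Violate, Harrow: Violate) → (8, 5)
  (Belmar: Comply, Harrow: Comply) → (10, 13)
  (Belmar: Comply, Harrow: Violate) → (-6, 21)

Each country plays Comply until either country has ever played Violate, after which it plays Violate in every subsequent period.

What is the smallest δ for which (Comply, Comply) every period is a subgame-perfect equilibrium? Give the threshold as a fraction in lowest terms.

Belmar's threshold: (13−10)/(13−8) = 3/5.
Harrow's threshold: (21−13)/(21−5) = 1/2.
3/5 > 1/2, so Belmar binds and δ* = 3/5.

3/5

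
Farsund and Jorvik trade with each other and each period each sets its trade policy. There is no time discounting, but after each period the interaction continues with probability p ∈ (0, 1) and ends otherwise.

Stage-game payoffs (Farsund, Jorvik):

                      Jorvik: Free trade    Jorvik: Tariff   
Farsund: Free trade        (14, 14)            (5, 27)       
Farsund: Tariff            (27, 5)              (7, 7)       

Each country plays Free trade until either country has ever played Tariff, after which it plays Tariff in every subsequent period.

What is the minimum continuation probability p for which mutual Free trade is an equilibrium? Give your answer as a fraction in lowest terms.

13/20

Expected cooperation value is 14 + p·14 + p²·14 + … = 14/(1−p); deviation gives 27 + p·7/(1−p).
14 ≥ 27(1−p) + 7p ⇒ 20p ≥ 13 ⇒ p ≥ 13/20.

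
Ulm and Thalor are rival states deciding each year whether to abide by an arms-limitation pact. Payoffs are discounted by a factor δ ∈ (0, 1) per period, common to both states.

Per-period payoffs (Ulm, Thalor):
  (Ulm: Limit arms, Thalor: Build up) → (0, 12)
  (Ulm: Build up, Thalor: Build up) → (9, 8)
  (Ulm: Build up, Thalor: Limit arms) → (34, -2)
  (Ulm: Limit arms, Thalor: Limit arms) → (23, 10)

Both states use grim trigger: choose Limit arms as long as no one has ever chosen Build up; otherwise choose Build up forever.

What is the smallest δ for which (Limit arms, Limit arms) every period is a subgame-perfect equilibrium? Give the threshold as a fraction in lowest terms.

1/2

For Ulm: deviation gain 34−23 = 11, per-period punishment loss 23−9 = 14. IC gives δ ≥ 11/25.
For Thalor: gain 2, loss 2 per period, so δ ≥ 2/4 = 1/2.
The tighter constraint is Thalor's, so cooperation needs δ ≥ 1/2.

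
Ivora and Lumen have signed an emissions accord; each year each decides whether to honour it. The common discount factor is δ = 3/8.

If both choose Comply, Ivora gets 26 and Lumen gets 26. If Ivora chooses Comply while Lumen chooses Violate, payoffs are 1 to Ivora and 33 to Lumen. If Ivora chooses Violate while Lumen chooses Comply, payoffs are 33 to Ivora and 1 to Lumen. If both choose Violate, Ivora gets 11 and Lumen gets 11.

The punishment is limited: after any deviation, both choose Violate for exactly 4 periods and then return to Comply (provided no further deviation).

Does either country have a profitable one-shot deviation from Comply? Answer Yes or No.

A one-shot deviation gives 33 now, then 11 for 4 periods, then back to 26.
Gain from deviating: (33−26) today; loss: (26−11) in each of the next 4 periods.
No-deviation condition: (26−11)(δ+…+δ^4) ≥ 33−26, i.e. δ+…+δ^4 ≥ 7/15.
At δ = 3/8: δ+…+δ^4 = 0.5881 ≥ 0.4667.
So cooperation is sustainable.

No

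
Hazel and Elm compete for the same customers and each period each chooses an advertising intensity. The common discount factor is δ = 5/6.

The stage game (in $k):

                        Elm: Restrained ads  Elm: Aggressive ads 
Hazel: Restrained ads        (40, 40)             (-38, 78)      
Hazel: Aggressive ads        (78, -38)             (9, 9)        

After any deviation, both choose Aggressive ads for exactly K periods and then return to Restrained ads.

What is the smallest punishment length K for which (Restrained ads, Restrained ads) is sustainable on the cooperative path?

2

No profitable deviation requires (40−9)(δ+…+δ^K) ≥ 78−40, i.e. δ+…+δ^K ≥ 38/31 ≈ 1.2258.
With δ = 5/6, the partial sums are K=1: 0.8333, K=2: 1.5278.
K = 2 is the first length at which the sum reaches 1.2258.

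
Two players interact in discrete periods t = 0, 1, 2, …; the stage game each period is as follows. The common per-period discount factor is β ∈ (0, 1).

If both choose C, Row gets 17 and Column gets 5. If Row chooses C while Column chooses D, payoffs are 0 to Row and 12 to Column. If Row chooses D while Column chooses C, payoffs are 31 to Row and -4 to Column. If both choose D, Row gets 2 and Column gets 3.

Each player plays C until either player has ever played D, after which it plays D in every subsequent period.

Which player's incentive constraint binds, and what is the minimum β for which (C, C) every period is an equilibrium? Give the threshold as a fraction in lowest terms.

Column; β ≥ 7/9

For Row: deviation gain 31−17 = 14, per-period punishment loss 17−2 = 15. IC gives β ≥ 14/29.
For Column: gain 7, loss 2 per period, so β ≥ 7/9.
The tighter constraint is Column's, so cooperation needs β ≥ 7/9.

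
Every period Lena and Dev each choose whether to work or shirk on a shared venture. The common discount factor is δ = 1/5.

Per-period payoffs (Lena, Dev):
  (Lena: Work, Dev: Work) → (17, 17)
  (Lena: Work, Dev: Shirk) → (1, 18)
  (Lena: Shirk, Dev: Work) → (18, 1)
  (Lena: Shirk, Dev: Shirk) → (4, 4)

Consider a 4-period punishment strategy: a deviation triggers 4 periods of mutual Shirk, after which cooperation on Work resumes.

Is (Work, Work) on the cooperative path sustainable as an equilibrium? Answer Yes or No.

Yes

IC: δ+…+δ^4 ≥ (18−17)/(17−4) = 1/13.
At δ = 1/5: partial sum = 0.2496 ≥ 0.0769. Cooperation sustainable.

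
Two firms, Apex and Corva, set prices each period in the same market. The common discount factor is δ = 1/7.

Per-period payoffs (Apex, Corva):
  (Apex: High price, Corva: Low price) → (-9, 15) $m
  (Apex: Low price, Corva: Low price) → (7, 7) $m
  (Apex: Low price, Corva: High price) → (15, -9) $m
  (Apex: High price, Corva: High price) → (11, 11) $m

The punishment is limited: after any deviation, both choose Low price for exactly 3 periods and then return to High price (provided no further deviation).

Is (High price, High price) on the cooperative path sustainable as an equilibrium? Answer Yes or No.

No

Comparing payoff streams over the 4 periods until play realigns: cooperate → 11(1+δ+…+δ^3); deviate → 15 + 7(δ+…+δ^3).
Cooperation is sustained iff (11−7)(δ+…+δ^3) ≥ 15−11.
δ+…+δ^3 = 1/7·(1−(1/7)^3)/(1−1/7) = 0.1662, and (15−11)/(11−7) = 1.0000.
0.1662 < 1.0000, so cooperation is not sustainable.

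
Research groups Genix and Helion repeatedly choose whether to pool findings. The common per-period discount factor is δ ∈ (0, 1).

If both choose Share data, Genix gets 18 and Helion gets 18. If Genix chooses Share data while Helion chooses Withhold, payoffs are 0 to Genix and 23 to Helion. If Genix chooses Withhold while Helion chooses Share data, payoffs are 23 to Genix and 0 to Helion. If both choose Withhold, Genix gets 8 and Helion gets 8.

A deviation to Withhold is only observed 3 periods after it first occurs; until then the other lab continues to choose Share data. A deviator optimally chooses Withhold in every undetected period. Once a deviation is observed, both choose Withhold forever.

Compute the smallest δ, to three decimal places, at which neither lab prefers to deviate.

0.693

A deviator earns 23 for 3 periods, then 8 forever; cooperating earns 18 forever. Multiplying the IC by (1−δ):
18 ≥ 23(1−δ^3) + 8δ^3, so 15·δ^3 ≥ 5 and δ^3 ≥ 1/3.
δ ≥ (1/3)^(1/3) ≈ 0.693.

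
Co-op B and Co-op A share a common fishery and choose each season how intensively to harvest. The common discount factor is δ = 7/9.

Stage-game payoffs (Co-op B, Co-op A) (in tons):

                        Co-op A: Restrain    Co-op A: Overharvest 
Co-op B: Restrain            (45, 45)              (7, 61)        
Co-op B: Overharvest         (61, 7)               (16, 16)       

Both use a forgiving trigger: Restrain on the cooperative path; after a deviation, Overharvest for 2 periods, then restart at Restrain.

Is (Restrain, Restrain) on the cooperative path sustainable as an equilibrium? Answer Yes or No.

Yes

A one-shot deviation gives 61 now, then 16 for 2 periods, then back to 45.
Gain from deviating: (61−45) today; loss: (45−16) in each of the next 2 periods.
No-deviation condition: (45−16)(δ+…+δ^2) ≥ 61−45, i.e. δ+…+δ^2 ≥ 16/29.
At δ = 7/9: δ+…+δ^2 = 1.3827 ≥ 0.5517.
So cooperation is sustainable.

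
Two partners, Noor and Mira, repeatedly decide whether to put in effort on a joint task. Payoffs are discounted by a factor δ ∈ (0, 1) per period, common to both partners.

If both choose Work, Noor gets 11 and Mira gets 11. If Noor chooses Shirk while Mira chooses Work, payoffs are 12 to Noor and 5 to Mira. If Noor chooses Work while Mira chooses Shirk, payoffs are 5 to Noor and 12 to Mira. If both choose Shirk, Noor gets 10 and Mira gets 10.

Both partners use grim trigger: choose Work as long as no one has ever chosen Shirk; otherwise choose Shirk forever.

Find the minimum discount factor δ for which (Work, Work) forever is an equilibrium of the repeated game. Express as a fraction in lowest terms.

One-period gain from deviating is 12 − 11 = 1. The loss is 11 − 10 = 1 in every subsequent period, with present value 1·δ/(1−δ).
Deviation is unprofitable when 1·δ/(1−δ) ≥ 1, i.e. δ/(1−δ) ≥ 1.
Equivalently δ ≥ 1/(1+1) = 1/2.

1/2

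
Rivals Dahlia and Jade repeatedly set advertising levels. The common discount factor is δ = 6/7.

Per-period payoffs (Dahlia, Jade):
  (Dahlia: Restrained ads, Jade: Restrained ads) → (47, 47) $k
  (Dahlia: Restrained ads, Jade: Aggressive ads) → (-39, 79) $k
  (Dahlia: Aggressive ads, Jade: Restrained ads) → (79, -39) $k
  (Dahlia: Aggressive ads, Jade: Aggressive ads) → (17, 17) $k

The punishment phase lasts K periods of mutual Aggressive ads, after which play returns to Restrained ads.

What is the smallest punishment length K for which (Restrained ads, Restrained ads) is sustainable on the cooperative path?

No profitable deviation requires (47−17)(δ+…+δ^K) ≥ 79−47, i.e. δ+…+δ^K ≥ 16/15 ≈ 1.0667.
With δ = 6/7, the partial sums are K=1: 0.8571, K=2: 1.5918.
K = 2 is the first length at which the sum reaches 1.0667.

2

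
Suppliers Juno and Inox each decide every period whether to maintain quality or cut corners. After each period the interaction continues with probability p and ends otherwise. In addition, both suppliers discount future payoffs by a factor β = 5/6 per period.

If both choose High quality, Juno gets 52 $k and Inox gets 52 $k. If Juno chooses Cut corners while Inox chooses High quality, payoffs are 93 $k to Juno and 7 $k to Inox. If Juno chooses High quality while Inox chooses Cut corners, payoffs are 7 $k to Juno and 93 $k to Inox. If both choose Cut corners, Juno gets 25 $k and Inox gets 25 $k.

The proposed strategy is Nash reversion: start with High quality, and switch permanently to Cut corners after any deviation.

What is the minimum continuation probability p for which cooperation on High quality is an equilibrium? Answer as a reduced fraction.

With continuation probability p and discount β, the effective per-period discount factor is βp.
Grim-trigger IC: βp ≥ (93−52)/(93−25) = 41/68.
So p ≥ (41/68)/(5/6) = 123/170.

123/170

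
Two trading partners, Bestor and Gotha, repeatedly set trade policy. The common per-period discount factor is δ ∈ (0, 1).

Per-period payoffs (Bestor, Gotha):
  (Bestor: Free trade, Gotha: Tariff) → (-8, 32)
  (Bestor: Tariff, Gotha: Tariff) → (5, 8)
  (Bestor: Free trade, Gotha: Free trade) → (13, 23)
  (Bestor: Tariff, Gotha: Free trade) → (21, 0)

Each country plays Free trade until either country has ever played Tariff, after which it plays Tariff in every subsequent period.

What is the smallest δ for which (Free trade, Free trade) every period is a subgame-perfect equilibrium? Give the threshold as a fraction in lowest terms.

1/2

Bestor: cooperation gives 13 each period; deviation gives 21 once then 5 forever.
  13/(1−δ) ≥ 21 + 5δ/(1−δ) ⇒ δ ≥ 8/16 = 1/2.
Gotha: cooperation gives 23 each period; deviation gives 32 once then 8 forever.
  δ ≥ 9/24 = 3/8.
Both must hold, so the binding constraint is Bestor's: δ ≥ 1/2.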